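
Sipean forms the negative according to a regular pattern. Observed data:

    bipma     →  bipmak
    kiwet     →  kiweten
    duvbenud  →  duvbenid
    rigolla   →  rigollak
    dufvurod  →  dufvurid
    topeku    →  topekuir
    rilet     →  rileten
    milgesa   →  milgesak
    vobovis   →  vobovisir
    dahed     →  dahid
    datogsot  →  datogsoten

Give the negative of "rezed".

"rezed" ends in -d. The stems ending in -d (dahed → dahid, dufvurod → dufvurid, duvbenud → duvbenid) change the last vowel to 'i'.
The other patterns: stems ending in -a drop the final letter and add -ak; stems ending in -t add -en; stems ending in -s or -u add -ir.
So rezed → rezid.

rezid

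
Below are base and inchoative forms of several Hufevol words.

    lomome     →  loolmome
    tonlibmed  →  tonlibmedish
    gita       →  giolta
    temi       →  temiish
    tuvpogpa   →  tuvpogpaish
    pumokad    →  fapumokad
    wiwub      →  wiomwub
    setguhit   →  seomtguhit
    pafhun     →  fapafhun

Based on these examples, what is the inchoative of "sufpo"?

tonlibmed and pumokad both end in -d yet inflect differently (tonlibmedish, fapumokad), so the final letter is not what conditions the rule; the first letter is.
"sufpo" begins with s-. The one such stem in the data (setguhit → seomtguhit) inserts -om- after the first vowel (as does wiwub), so the same rule applies.
The other patterns: stems beginning with t- add -ish; stems beginning with p- add the prefix fa-; stems beginning with g- or l- insert -ol- after the first vowel.
So sufpo → suomfpo.

suomfpo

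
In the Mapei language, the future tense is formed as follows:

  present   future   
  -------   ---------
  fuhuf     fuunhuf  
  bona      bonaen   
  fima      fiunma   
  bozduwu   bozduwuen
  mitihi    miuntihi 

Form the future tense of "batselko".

"batselko" begins with b-. The stems beginning with b- (bozduwu → bozduwuen, bona → bonaen) add -en.
The other pattern: stems beginning with f- or m- insert -un- after the first vowel.
So batselko → batselkoen.

batselkoen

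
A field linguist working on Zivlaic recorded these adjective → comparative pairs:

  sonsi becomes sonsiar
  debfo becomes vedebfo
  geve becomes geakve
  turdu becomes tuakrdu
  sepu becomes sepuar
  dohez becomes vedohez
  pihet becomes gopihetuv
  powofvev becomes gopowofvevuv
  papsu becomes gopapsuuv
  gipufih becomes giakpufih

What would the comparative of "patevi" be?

sepu and papsu both end in -u yet inflect differently (sepuar, gopapsuuv), so the final letter is not what conditions the rule; the first letter is.
"patevi" begins with p-. The stems beginning with p- (powofvev → gopowofvevuv, papsu → gopapsuuv, pihet → gopihetuv) add go- … -uv around the stem.
So patevi → gopateviuv.

gopateviuv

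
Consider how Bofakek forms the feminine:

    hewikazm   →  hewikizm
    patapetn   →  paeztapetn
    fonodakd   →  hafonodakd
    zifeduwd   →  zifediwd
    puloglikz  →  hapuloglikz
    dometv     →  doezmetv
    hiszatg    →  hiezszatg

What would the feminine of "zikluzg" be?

fonodakd and zifeduwd both end in -d yet inflect differently (hafonodakd, zifediwd), so the final letter is not what conditions the rule; the second-to-last letter is.
"zikluzg" has second-to-last letter 'z'. The one such stem in the data (hewikazm → hewikizm) changes the last vowel to 'i' (as does zifeduwd), so the same rule applies.
The other patterns: stems whose second-to-last letter is 't' insert -ez- after the first vowel; stems whose second-to-last letter is 'k' add the prefix ha-.
So zikluzg → ziklizg.

ziklizg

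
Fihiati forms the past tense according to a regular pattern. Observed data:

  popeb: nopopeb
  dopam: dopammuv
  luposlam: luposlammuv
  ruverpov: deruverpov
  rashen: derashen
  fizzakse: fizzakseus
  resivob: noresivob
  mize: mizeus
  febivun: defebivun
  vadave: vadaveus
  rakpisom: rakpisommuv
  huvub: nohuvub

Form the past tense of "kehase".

kehaseus

"kehase" ends in -e. The stems ending in -e (fizzakse → fizzakseus, vadave → vadaveus, mize → mizeus) add -us.
So kehase → kehaseus.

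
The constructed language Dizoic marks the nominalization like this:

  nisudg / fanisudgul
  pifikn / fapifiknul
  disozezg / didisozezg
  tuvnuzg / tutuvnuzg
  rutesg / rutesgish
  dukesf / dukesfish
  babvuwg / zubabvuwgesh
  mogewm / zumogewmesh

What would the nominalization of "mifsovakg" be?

famifsovakgul

"mifsovakg" has second-to-last letter 'k'. The one such stem in the data (pifikn → fapifiknul) adds fa- … -ul around the stem, so the same rule applies.
The other patterns: stems whose second-to-last letter is 'z' repeat the first consonant+vowel as a prefix; stems whose second-to-last letter is 's' add -ish; stems whose second-to-last letter is 'w' add zu- … -esh around the stem.
So mifsovakg → famifsovakgul.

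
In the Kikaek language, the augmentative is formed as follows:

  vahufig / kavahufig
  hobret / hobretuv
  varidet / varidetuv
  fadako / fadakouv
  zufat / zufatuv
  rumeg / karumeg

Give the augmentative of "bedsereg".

rumeg and hobret both have last vowel 'e' yet inflect differently (karumeg, hobretuv), so the last vowel is not what conditions the rule; the final letter is.
"bedsereg" ends in -g. The stems ending in -g (vahufig → kavahufig, rumeg → karumeg) add the prefix ka-.
The other pattern: stems ending in -o or -t add -uv.
So bedsereg → kabedsereg.

kabedsereg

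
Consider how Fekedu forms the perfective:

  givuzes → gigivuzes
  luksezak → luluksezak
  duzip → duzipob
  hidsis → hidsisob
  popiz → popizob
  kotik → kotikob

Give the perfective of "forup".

forupob

"forup" has 2 vowels. The stems with 2 vowels (popiz → popizob, duzip → duzipob, kotik → kotikob) add -ob.
The other pattern: stems with 3 vowels repeat the first consonant+vowel as a prefix.
So forup → forupob.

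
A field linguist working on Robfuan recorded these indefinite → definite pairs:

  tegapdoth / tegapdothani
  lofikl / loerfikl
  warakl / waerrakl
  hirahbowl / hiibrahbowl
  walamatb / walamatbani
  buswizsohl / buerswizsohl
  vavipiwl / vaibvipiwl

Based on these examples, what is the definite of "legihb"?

leergihb

"legihb" has second-to-last letter 'h'. The one such stem in the data (buswizsohl → buerswizsohl) inserts -er- after the first vowel (as do lofikl, warakl), so the same rule applies.
The other patterns: stems whose second-to-last letter is 'w' insert -ib- after the first vowel; stems whose second-to-last letter is 't' add -ani.
So legihb → leergihb.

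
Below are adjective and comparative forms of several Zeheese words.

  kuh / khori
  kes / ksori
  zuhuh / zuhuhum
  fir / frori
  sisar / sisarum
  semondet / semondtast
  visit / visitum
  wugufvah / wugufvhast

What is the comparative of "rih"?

kuh and zuhuh both end in -h yet inflect differently (khori, zuhuhum), so the final letter is not what conditions the rule; the number of vowels is.
"rih" has 1 vowel. The stems with 1 vowel (fir → frori, kuh → khori, kes → ksori) delete the last vowel and add -ori.
The other patterns: stems with 2 vowels add -um; stems with 3 vowels delete the last vowel and add -ast.
So rih → rhori.

rhori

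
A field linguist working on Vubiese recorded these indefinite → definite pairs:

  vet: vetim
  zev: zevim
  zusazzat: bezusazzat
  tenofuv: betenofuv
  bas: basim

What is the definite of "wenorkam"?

tenofuv and zev both end in -v yet inflect differently (betenofuv, zevim), so the final letter is not what conditions the rule; the number of vowels is.
"wenorkam" has 3 vowels. The stems with 3 vowels (zusazzat → bezusazzat, tenofuv → betenofuv) add the prefix be-.
So wenorkam → bewenorkam.

bewenorkam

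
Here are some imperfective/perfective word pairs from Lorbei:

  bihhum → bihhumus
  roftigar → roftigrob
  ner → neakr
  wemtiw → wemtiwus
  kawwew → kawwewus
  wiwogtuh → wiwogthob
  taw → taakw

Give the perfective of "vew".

"vew" has 1 vowel. The stems with 1 vowel (ner → neakr, taw → taakw) insert -ak- after the first vowel.
So vew → veakw.

veakw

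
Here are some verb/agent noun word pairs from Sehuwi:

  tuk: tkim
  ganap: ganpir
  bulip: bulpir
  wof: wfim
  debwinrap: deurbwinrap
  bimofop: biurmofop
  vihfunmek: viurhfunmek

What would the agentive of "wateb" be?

tuk and vihfunmek both end in -k yet inflect differently (tkim, viurhfunmek), so the final letter is not what conditions the rule; the number of vowels is.
"wateb" has 2 vowels. The stems with 2 vowels (ganap → ganpir, bulip → bulpir) delete the last vowel and add -ir.
The other patterns: stems with 1 vowel delete the last vowel and add -im; stems with 3 vowels insert -ur- after the first vowel.
So wateb → watbir.

watbir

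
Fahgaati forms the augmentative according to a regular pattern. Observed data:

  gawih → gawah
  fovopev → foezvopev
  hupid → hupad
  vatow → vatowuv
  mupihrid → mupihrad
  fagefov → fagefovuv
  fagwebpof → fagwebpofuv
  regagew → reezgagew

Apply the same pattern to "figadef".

fiezgadef

"figadef" has last vowel 'e'. The stems whose last vowel is 'e' (fovopev → foezvopev, regagew → reezgagew) insert -ez- after the first vowel.
So figadef → fiezgadef.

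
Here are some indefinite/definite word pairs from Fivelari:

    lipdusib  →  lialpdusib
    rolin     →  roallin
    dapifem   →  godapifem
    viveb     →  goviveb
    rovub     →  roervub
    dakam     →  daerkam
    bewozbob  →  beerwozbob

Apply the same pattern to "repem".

"repem" has last vowel 'e'. The stems whose last vowel is 'e' (dapifem → godapifem, viveb → goviveb) add the prefix go-.
The other patterns: stems whose last vowel is 'i' insert -al- after the first vowel; stems whose last vowel is 'a', 'o' or 'u' insert -er- after the first vowel.
So repem → gorepem.

gorepem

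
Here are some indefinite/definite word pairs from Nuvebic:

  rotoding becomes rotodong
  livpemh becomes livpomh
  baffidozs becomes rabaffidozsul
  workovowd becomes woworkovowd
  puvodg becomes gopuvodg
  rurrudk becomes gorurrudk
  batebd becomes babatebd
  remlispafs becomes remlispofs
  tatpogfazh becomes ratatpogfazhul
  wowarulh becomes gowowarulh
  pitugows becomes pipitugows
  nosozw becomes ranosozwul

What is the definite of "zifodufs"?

wowarulh and tatpogfazh both end in -h yet inflect differently (gowowarulh, ratatpogfazhul), so the final letter is not what conditions the rule; the second-to-last letter is.
"zifodufs" has second-to-last letter 'f'. The one such stem in the data (remlispafs → remlispofs) changes the last vowel to 'o' (as do livpemh, rotoding), so the same rule applies.
The other patterns: stems whose second-to-last letter is 'd' or 'l' add the prefix go-; stems whose second-to-last letter is 'z' add ra- … -ul around the stem; stems whose second-to-last letter is 'b' or 'w' repeat the first consonant+vowel as a prefix.
So zifodufs → zifodofs.

zifodofs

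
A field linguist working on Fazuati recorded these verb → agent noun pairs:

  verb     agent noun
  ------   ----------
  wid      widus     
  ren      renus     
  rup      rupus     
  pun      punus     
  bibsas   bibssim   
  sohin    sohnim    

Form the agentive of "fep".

fepus

ren and sohin both end in -n yet inflect differently (renus, sohnim), so the final letter is not what conditions the rule; the number of vowels is.
"fep" has 1 vowel. The stems with 1 vowel (wid → widus, ren → renus, rup → rupus) add -us.
The other pattern: stems with 2 vowels delete the last vowel and add -im.
So fep → fepus.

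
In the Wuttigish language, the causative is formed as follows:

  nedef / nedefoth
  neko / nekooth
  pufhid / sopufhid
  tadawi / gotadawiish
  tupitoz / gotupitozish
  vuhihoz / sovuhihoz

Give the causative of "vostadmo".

tupitoz and vuhihoz both end in -z yet inflect differently (gotupitozish, sovuhihoz), so the final letter is not what conditions the rule; the first letter is.
"vostadmo" begins with v-. The one such stem in the data (vuhihoz → sovuhihoz) adds the prefix so-, so the same rule applies.
The other patterns: stems beginning with n- add -oth; stems beginning with t- add go- … -ish around the stem.
So vostadmo → sovostadmo.

sovostadmo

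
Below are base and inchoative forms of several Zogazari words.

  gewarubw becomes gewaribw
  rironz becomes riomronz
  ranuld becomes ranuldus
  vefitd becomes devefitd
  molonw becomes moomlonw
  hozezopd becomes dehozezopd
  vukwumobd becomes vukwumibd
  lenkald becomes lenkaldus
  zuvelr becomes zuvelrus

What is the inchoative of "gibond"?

giombond

"gibond" has second-to-last letter 'n'. The stems whose second-to-last letter is 'n' (rironz → riomronz, molonw → moomlonw) insert -om- after the first vowel.
The other patterns: stems whose second-to-last letter is 'l' add -us; stems whose second-to-last letter is 'b' change the last vowel to 'i'; stems whose second-to-last letter is 'p' or 't' add the prefix de-.
So gibond → giombond.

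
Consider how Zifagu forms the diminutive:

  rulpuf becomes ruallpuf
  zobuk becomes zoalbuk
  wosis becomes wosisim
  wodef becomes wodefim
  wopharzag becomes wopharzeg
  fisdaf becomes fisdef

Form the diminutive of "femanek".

"femanek" has last vowel 'e'. The one such stem in the data (wodef → wodefim) adds -im, so the same rule applies.
So femanek → femanekim.

femanekim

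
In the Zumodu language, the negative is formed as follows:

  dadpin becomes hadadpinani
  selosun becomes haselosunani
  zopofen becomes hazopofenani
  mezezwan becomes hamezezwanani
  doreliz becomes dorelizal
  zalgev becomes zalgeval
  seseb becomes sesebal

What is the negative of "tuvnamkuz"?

"tuvnamkuz" ends in -z. The one such stem in the data (doreliz → dorelizal) adds -al, so the same rule applies.
The other pattern: stems ending in -n add ha- … -ani around the stem.
So tuvnamkuz → tuvnamkuzal.

tuvnamkuzal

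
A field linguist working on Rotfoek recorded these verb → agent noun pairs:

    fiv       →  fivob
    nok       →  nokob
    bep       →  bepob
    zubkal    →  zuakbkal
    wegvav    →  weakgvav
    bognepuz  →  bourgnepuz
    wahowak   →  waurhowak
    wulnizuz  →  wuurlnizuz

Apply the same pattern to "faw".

"faw" has 1 vowel. The stems with 1 vowel (fiv → fivob, nok → nokob, bep → bepob) add -ob.
The other patterns: stems with 2 vowels insert -ak- after the first vowel; stems with 3 vowels insert -ur- after the first vowel.
So faw → fawob.

fawob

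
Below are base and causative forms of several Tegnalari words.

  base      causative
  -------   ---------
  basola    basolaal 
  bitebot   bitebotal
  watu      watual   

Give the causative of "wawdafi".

Every pair shown (basola → basolaal, bitebot → bitebotal, watu → watual) follows the same rule: add -al.
So wawdafi → wawdafial.

wawdafial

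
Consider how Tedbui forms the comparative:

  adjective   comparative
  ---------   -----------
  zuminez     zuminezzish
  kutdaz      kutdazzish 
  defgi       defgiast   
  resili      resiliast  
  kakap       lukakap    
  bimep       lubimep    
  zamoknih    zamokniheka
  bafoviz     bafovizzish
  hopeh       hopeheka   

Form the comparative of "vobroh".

"vobroh" ends in -h. The stems ending in -h (zamoknih → zamokniheka, hopeh → hopeheka) add -eka.
So vobroh → vobroheka.

vobroheka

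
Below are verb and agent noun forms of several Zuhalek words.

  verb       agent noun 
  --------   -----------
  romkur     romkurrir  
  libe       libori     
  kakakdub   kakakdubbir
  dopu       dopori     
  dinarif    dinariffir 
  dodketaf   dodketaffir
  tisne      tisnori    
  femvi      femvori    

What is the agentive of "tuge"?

tugori

romkur and dopu both have last vowel 'u' yet inflect differently (romkurrir, dopori), so the last vowel is not what conditions the rule; whether the stem ends in a vowel or a consonant is.
"tuge" ends in a vowel. The stems ending in a vowel (tisne → tisnori, libe → libori, dopu → dopori) drop the final letter and add -ori.
The other pattern: stems ending in a consonant double the final consonant and add -ir.
So tuge → tugori.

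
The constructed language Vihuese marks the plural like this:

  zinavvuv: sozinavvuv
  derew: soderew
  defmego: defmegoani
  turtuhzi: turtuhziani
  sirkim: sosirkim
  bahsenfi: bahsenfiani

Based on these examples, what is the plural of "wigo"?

"wigo" ends in a vowel. The stems ending in a vowel (turtuhzi → turtuhziani, bahsenfi → bahsenfiani, defmego → defmegoani) add -ani.
The other pattern: stems ending in a consonant add the prefix so-.
So wigo → wigoani.

wigoani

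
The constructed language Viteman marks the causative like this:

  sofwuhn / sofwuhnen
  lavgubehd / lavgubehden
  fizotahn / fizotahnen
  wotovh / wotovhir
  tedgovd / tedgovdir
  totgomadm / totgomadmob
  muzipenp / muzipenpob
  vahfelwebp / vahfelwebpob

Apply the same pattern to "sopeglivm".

lavgubehd and tedgovd both end in -d yet inflect differently (lavgubehden, tedgovdir), so the final letter is not what conditions the rule; the second-to-last letter is.
"sopeglivm" has second-to-last letter 'v'. The stems whose second-to-last letter is 'v' (wotovh → wotovhir, tedgovd → tedgovdir) add -ir.
So sopeglivm → sopeglivmir.

sopeglivmir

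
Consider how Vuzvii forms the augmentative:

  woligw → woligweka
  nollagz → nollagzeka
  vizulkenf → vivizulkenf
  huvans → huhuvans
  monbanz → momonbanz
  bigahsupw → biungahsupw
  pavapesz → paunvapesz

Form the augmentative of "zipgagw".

"zipgagw" has second-to-last letter 'g'. The stems whose second-to-last letter is 'g' (woligw → woligweka, nollagz → nollagzeka) add -eka.
The other patterns: stems whose second-to-last letter is 'n' repeat the first consonant+vowel as a prefix; stems whose second-to-last letter is 'p' or 's' insert -un- after the first vowel.
So zipgagw → zipgagweka.

zipgagweka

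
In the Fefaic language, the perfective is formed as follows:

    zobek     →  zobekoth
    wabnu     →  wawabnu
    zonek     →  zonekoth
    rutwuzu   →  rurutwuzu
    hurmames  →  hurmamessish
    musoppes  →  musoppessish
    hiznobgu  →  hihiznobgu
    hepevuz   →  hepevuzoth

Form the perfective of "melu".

rutwuzu and hepevuz both have last vowel 'u' yet inflect differently (rurutwuzu, hepevuzoth), so the last vowel is not what conditions the rule; the final letter is.
"melu" ends in -u. The stems ending in -u (rutwuzu → rurutwuzu, hiznobgu → hihiznobgu, wabnu → wawabnu) repeat the first consonant+vowel as a prefix.
So melu → memelu.

memelu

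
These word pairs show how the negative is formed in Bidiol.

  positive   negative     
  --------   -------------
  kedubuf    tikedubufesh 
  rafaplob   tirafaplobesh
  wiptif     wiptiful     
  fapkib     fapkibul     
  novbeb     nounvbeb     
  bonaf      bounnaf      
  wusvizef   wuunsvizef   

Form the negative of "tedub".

"tedub" has last vowel 'u'. The one such stem in the data (kedubuf → tikedubufesh) adds ti- … -esh around the stem, so the same rule applies.
The other patterns: stems whose last vowel is 'i' add -ul; stems whose last vowel is 'a' or 'e' insert -un- after the first vowel.
So tedub → titedubesh.

titedubesh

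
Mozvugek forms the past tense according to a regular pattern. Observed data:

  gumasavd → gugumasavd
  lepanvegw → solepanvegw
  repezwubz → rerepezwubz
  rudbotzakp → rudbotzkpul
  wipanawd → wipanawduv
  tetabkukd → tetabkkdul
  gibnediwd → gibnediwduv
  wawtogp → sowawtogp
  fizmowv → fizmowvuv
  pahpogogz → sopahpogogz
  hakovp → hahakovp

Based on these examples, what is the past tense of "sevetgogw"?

sosevetgogw

wipanawd and tetabkukd both end in -d yet inflect differently (wipanawduv, tetabkkdul), so the final letter is not what conditions the rule; the second-to-last letter is.
"sevetgogw" has second-to-last letter 'g'. The stems whose second-to-last letter is 'g' (pahpogogz → sopahpogogz, lepanvegw → solepanvegw, wawtogp → sowawtogp) add the prefix so-.
The other patterns: stems whose second-to-last letter is 'w' add -uv; stems whose second-to-last letter is 'k' delete the last vowel and add -ul; stems whose second-to-last letter is 'b' or 'v' repeat the first consonant+vowel as a prefix.
So sevetgogw → sosevetgogw.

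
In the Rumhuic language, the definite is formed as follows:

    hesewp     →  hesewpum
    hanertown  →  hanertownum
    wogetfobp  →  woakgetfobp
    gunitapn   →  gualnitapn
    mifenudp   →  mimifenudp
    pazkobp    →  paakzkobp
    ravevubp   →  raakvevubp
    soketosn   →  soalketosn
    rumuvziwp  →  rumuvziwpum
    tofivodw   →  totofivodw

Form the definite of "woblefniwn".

woblefniwnum

mifenudp and rumuvziwp both end in -p yet inflect differently (mimifenudp, rumuvziwpum), so the final letter is not what conditions the rule; the second-to-last letter is.
"woblefniwn" has second-to-last letter 'w'. The stems whose second-to-last letter is 'w' (rumuvziwp → rumuvziwpum, hesewp → hesewpum, hanertown → hanertownum) add -um.
The other patterns: stems whose second-to-last letter is 'd' repeat the first consonant+vowel as a prefix; stems whose second-to-last letter is 'b' insert -ak- after the first vowel; stems whose second-to-last letter is 'p' or 's' insert -al- after the first vowel.
So woblefniwn → woblefniwnum.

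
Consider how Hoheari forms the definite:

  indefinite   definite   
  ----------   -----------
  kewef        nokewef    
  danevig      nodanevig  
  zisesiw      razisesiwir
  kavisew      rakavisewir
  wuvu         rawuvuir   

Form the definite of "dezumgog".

zisesiw and danevig both have last vowel 'i' yet inflect differently (razisesiwir, nodanevig), so the last vowel is not what conditions the rule; the final letter is.
"dezumgog" ends in -g. The one such stem in the data (danevig → nodanevig) adds the prefix no-, so the same rule applies.
The other pattern: stems ending in -u or -w add ra- … -ir around the stem.
So dezumgog → nodezumgog.

nodezumgog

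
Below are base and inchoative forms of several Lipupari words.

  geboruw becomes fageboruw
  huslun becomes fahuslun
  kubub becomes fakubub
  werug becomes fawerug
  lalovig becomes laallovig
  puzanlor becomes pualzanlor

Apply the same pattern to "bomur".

werug and lalovig both end in -g yet inflect differently (fawerug, laallovig), so the final letter is not what conditions the rule; the last vowel is.
"bomur" has last vowel 'u'. The stems whose last vowel is 'u' (geboruw → fageboruw, huslun → fahuslun, kubub → fakubub) add the prefix fa-.
The other pattern: stems whose last vowel is 'i' or 'o' insert -al- after the first vowel.
So bomur → fabomur.

fabomur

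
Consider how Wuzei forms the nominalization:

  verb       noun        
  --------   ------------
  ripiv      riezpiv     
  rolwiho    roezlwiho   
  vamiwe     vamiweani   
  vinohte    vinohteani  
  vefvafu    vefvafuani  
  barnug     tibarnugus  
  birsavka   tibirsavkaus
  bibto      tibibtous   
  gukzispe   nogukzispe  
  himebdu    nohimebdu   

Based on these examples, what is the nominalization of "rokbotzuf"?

rolwiho and bibto both end in -o yet inflect differently (roezlwiho, tibibtous), so the final letter is not what conditions the rule; the first letter is.
"rokbotzuf" begins with r-. The stems beginning with r- (ripiv → riezpiv, rolwiho → roezlwiho) insert -ez- after the first vowel.
The other patterns: stems beginning with v- add -ani; stems beginning with b- add ti- … -us around the stem; stems beginning with g- or h- add the prefix no-.
So rokbotzuf → roezkbotzuf.

roezkbotzuf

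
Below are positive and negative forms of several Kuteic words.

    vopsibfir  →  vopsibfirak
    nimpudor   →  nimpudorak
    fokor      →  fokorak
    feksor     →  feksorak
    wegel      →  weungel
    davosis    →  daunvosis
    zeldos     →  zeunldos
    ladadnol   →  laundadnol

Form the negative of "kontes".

kounntes

vopsibfir and davosis both have last vowel 'i' yet inflect differently (vopsibfirak, daunvosis), so the last vowel is not what conditions the rule; the final letter is.
"kontes" ends in -s. The stems ending in -s (davosis → daunvosis, zeldos → zeunldos) insert -un- after the first vowel.
So kontes → kounntes.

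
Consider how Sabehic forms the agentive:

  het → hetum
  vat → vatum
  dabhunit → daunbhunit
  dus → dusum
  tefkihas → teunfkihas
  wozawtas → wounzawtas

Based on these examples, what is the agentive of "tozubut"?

tounzubut

"tozubut" has 3 vowels. The stems with 3 vowels (tefkihas → teunfkihas, dabhunit → daunbhunit, wozawtas → wounzawtas) insert -un- after the first vowel.
So tozubut → tounzubut.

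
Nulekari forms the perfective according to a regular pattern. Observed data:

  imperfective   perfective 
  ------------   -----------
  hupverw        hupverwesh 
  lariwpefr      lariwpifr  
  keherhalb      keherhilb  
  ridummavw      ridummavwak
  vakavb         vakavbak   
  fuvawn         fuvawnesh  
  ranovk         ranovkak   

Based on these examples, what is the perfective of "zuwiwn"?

zuwiwnesh

vakavb and keherhalb both end in -b yet inflect differently (vakavbak, keherhilb), so the final letter is not what conditions the rule; the second-to-last letter is.
"zuwiwn" has second-to-last letter 'w'. The one such stem in the data (fuvawn → fuvawnesh) adds -esh, so the same rule applies.
The other patterns: stems whose second-to-last letter is 'v' add -ak; stems whose second-to-last letter is 'f' or 'l' change the last vowel to 'i'.
So zuwiwn → zuwiwnesh.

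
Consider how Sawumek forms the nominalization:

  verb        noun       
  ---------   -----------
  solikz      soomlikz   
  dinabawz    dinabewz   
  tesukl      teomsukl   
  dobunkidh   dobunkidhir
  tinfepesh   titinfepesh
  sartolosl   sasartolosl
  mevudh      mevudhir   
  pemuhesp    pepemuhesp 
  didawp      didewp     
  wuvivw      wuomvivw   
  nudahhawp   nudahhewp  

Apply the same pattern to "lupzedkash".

lulupzedkash

nudahhawp and pemuhesp both end in -p yet inflect differently (nudahhewp, pepemuhesp), so the final letter is not what conditions the rule; the second-to-last letter is.
"lupzedkash" has second-to-last letter 's'. The stems whose second-to-last letter is 's' (tinfepesh → titinfepesh, pemuhesp → pepemuhesp, sartolosl → sasartolosl) repeat the first consonant+vowel as a prefix.
The other patterns: stems whose second-to-last letter is 'w' change the last vowel to 'e'; stems whose second-to-last letter is 'k' or 'v' insert -om- after the first vowel; stems whose second-to-last letter is 'd' add -ir.
So lupzedkash → lulupzedkash.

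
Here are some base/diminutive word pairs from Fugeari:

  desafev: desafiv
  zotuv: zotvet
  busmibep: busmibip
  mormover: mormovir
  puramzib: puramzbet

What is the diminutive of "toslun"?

"toslun" has last vowel 'u'. The one such stem in the data (zotuv → zotvet) deletes the last vowel and adds -et (as does puramzib), so the same rule applies.
So toslun → toslnet.

toslnet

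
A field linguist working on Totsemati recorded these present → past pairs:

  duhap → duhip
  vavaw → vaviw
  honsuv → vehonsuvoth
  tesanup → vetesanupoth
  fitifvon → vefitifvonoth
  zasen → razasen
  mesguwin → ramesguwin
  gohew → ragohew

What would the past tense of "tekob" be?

duhap and tesanup both end in -p yet inflect differently (duhip, vetesanupoth), so the final letter is not what conditions the rule; the last vowel is.
"tekob" has last vowel 'o'. The one such stem in the data (fitifvon → vefitifvonoth) adds ve- … -oth around the stem, so the same rule applies.
The other patterns: stems whose last vowel is 'a' change the last vowel to 'i'; stems whose last vowel is 'e' or 'i' add the prefix ra-.
So tekob → vetekoboth.

vetekoboth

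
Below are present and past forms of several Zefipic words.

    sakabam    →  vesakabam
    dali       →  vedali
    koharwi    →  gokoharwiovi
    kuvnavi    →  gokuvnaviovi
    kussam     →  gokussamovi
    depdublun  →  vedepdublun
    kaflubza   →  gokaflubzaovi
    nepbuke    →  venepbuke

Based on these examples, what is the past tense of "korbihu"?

gokorbihuovi

"korbihu" begins with k-. The stems beginning with k- (kaflubza → gokaflubzaovi, kussam → gokussamovi, koharwi → gokoharwiovi) add go- … -ovi around the stem.
The other pattern: stems beginning with d-, n- or s- add the prefix ve-.
So korbihu → gokorbihuovi.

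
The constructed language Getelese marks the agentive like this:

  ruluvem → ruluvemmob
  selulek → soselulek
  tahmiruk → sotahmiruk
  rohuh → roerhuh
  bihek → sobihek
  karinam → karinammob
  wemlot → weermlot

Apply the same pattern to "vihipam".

selulek and ruluvem both have last vowel 'e' yet inflect differently (soselulek, ruluvemmob), so the last vowel is not what conditions the rule; the final letter is.
"vihipam" ends in -m. The stems ending in -m (karinam → karinammob, ruluvem → ruluvemmob) double the final consonant and add -ob.
So vihipam → vihipammob.

vihipammob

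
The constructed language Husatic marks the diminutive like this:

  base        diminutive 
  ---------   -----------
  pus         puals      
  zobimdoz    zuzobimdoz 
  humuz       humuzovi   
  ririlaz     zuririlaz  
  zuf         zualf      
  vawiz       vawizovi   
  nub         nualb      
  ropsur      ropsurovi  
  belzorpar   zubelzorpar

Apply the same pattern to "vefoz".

ropsur and belzorpar both end in -r yet inflect differently (ropsurovi, zubelzorpar), so the final letter is not what conditions the rule; the number of vowels is.
"vefoz" has 2 vowels. The stems with 2 vowels (humuz → humuzovi, vawiz → vawizovi, ropsur → ropsurovi) add -ovi.
So vefoz → vefozovi.

vefozovi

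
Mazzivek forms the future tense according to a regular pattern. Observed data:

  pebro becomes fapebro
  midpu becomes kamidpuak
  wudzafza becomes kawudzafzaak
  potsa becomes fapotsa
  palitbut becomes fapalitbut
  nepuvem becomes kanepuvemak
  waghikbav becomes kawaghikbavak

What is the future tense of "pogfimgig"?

fapogfimgig

potsa and wudzafza both end in -a yet inflect differently (fapotsa, kawudzafzaak), so the final letter is not what conditions the rule; the first letter is.
"pogfimgig" begins with p-. The stems beginning with p- (palitbut → fapalitbut, pebro → fapebro, potsa → fapotsa) add the prefix fa-.
The other pattern: stems beginning with m-, n- or w- add ka- … -ak around the stem.
So pogfimgig → fapogfimgig.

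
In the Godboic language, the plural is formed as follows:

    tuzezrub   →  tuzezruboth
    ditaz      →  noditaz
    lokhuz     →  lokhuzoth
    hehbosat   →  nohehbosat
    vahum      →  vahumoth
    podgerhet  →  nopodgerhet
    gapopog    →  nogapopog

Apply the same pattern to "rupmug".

rupmugoth

lokhuz and ditaz both end in -z yet inflect differently (lokhuzoth, noditaz), so the final letter is not what conditions the rule; the last vowel is.
"rupmug" has last vowel 'u'. The stems whose last vowel is 'u' (tuzezrub → tuzezruboth, lokhuz → lokhuzoth, vahum → vahumoth) add -oth.
The other pattern: stems whose last vowel is 'a', 'e' or 'o' add the prefix no-.
So rupmug → rupmugoth.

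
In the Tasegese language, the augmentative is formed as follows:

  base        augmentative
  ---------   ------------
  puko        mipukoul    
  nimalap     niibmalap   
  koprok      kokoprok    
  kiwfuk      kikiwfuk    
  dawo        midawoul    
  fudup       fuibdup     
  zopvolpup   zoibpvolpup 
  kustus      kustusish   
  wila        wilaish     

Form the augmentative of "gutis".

gutisish

koprok and puko both have last vowel 'o' yet inflect differently (kokoprok, mipukoul), so the last vowel is not what conditions the rule; the final letter is.
"gutis" ends in -s. The one such stem in the data (kustus → kustusish) adds -ish, so the same rule applies.
The other patterns: stems ending in -k repeat the first consonant+vowel as a prefix; stems ending in -o add mi- … -ul around the stem; stems ending in -p insert -ib- after the first vowel.
So gutis → gutisish.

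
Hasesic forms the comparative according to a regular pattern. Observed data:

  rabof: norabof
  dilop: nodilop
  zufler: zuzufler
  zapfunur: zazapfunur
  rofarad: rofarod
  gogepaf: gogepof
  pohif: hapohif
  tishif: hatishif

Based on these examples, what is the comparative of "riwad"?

riwod

"riwad" has last vowel 'a'. The stems whose last vowel is 'a' (rofarad → rofarod, gogepaf → gogepof) change the last vowel to 'o'.
The other patterns: stems whose last vowel is 'o' add the prefix no-; stems whose last vowel is 'e' or 'u' repeat the first consonant+vowel as a prefix; stems whose last vowel is 'i' add the prefix ha-.
So riwad → riwod.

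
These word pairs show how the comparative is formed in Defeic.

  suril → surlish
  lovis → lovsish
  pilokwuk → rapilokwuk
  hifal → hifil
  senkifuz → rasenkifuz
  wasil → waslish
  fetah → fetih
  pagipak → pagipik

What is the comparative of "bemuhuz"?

pilokwuk and pagipak both end in -k yet inflect differently (rapilokwuk, pagipik), so the final letter is not what conditions the rule; the last vowel is.
"bemuhuz" has last vowel 'u'. The stems whose last vowel is 'u' (senkifuz → rasenkifuz, pilokwuk → rapilokwuk) add the prefix ra-.
The other patterns: stems whose last vowel is 'a' change the last vowel to 'i'; stems whose last vowel is 'i' delete the last vowel and add -ish.
So bemuhuz → rabemuhuz.

rabemuhuz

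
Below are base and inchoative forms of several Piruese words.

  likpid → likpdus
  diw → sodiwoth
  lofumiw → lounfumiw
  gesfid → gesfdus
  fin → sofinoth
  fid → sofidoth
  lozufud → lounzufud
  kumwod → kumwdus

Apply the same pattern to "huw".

fid and likpid both end in -d yet inflect differently (sofidoth, likpdus), so the final letter is not what conditions the rule; the number of vowels is.
"huw" has 1 vowel. The stems with 1 vowel (fin → sofinoth, fid → sofidoth, diw → sodiwoth) add so- … -oth around the stem.
So huw → sohuwoth.

sohuwoth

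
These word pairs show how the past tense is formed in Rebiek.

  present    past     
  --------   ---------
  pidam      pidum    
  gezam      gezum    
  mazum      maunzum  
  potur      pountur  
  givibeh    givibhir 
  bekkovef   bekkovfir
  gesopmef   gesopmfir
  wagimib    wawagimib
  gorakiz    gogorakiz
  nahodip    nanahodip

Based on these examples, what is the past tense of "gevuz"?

geunvuz

pidam and mazum both end in -m yet inflect differently (pidum, maunzum), so the final letter is not what conditions the rule; the last vowel is.
"gevuz" has last vowel 'u'. The stems whose last vowel is 'u' (mazum → maunzum, potur → pountur) insert -un- after the first vowel.
So gevuz → geunvuz.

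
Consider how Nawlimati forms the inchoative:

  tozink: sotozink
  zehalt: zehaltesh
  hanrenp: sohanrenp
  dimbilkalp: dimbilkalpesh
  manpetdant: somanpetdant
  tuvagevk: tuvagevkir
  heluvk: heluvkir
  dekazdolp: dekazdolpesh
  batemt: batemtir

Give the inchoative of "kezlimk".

"kezlimk" has second-to-last letter 'm'. The one such stem in the data (batemt → batemtir) adds -ir, so the same rule applies.
The other patterns: stems whose second-to-last letter is 'l' add -esh; stems whose second-to-last letter is 'n' add the prefix so-.
So kezlimk → kezlimkir.

kezlimkir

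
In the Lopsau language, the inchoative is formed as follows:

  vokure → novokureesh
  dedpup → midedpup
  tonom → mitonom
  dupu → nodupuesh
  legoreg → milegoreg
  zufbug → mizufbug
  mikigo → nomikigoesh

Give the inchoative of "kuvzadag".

"kuvzadag" ends in a consonant. The stems ending in a consonant (legoreg → milegoreg, dedpup → midedpup, zufbug → mizufbug) add the prefix mi-.
The other pattern: stems ending in a vowel add no- … -esh around the stem.
So kuvzadag → mikuvzadag.

mikuvzadag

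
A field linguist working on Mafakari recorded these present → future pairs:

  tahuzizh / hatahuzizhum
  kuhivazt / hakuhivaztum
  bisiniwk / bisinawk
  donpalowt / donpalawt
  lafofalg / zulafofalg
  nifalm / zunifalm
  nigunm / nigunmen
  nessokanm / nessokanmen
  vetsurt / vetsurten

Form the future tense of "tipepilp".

zutipepilp

"tipepilp" has second-to-last letter 'l'. The stems whose second-to-last letter is 'l' (lafofalg → zulafofalg, nifalm → zunifalm) add the prefix zu-.
The other patterns: stems whose second-to-last letter is 'z' add ha- … -um around the stem; stems whose second-to-last letter is 'w' change the last vowel to 'a'; stems whose second-to-last letter is 'n' or 'r' add -en.
So tipepilp → zutipepilp.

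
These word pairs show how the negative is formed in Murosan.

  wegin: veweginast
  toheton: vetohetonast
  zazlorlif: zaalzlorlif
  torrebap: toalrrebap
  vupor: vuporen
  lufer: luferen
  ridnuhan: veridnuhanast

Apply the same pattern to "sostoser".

vupor and toheton both have last vowel 'o' yet inflect differently (vuporen, vetohetonast), so the last vowel is not what conditions the rule; the final letter is.
"sostoser" ends in -r. The stems ending in -r (vupor → vuporen, lufer → luferen) add -en.
So sostoser → sostoseren.

sostoseren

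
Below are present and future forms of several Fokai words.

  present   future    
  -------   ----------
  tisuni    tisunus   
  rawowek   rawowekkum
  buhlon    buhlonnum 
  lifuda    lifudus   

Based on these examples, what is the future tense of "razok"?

"razok" ends in a consonant. The stems ending in a consonant (rawowek → rawowekkum, buhlon → buhlonnum) double the final consonant and add -um.
The other pattern: stems ending in a vowel drop the final letter and add -us.
So razok → razokkum.

razokkum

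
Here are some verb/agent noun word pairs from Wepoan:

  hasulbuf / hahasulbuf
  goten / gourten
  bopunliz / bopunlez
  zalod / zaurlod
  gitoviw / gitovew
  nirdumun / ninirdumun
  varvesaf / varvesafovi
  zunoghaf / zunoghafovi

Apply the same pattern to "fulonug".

fufulonug

hasulbuf and varvesaf both end in -f yet inflect differently (hahasulbuf, varvesafovi), so the final letter is not what conditions the rule; the last vowel is.
"fulonug" has last vowel 'u'. The stems whose last vowel is 'u' (nirdumun → ninirdumun, hasulbuf → hahasulbuf) repeat the first consonant+vowel as a prefix.
So fulonug → fufulonug.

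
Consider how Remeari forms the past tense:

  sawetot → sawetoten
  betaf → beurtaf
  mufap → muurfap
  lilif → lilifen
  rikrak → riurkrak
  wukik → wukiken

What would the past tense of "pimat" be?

betaf and lilif both end in -f yet inflect differently (beurtaf, lilifen), so the final letter is not what conditions the rule; the last vowel is.
"pimat" has last vowel 'a'. The stems whose last vowel is 'a' (mufap → muurfap, rikrak → riurkrak, betaf → beurtaf) insert -ur- after the first vowel.
So pimat → piurmat.

piurmat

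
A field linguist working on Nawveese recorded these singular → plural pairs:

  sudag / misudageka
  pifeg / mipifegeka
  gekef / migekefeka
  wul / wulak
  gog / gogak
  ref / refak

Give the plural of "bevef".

mibevefeka

sudag and gog both end in -g yet inflect differently (misudageka, gogak), so the final letter is not what conditions the rule; the number of vowels is.
"bevef" has 2 vowels. The stems with 2 vowels (sudag → misudageka, pifeg → mipifegeka, gekef → migekefeka) add mi- … -eka around the stem.
The other pattern: stems with 1 vowel add -ak.
So bevef → mibevefeka.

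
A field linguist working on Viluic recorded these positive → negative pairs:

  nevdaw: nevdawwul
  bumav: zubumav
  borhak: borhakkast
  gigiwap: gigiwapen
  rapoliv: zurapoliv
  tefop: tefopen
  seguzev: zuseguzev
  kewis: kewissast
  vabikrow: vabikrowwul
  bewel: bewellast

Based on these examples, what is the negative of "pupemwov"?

zupupemwov

bumav and nevdaw both have last vowel 'a' yet inflect differently (zubumav, nevdawwul), so the last vowel is not what conditions the rule; the final letter is.
"pupemwov" ends in -v. The stems ending in -v (seguzev → zuseguzev, rapoliv → zurapoliv, bumav → zubumav) add the prefix zu-.
So pupemwov → zupupemwov.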